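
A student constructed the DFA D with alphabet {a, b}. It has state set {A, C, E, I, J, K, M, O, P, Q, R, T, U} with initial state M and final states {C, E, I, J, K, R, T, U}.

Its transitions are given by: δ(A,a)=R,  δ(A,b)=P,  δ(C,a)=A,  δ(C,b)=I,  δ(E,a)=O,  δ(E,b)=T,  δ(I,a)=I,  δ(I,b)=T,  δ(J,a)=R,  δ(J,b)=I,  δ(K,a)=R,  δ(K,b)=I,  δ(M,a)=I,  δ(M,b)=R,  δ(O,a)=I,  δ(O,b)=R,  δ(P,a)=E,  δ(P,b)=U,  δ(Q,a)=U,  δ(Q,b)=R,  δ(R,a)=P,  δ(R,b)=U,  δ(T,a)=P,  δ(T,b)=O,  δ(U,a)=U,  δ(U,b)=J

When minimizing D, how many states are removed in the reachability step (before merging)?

4

BFS from M reaches {E, I, J, M, O, P, R, T, U}; the 4 state(s) A, C, K, Q are never visited.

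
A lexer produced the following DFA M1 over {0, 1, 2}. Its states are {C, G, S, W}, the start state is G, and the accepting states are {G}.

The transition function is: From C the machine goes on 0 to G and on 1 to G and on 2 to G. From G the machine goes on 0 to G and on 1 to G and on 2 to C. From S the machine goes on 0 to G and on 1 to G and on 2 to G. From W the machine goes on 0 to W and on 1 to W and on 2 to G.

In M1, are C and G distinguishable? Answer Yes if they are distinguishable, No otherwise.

Yes

Reachable states from the start: {C,G}. Unreachable: {S,W} — drop them.
P0 = {G} | {C}.
The partition is now stable with 2 blocks: {G} | {C}.
C and G end up in different blocks, so they are distinguishable. For instance, the string 'ε' is accepted from only G.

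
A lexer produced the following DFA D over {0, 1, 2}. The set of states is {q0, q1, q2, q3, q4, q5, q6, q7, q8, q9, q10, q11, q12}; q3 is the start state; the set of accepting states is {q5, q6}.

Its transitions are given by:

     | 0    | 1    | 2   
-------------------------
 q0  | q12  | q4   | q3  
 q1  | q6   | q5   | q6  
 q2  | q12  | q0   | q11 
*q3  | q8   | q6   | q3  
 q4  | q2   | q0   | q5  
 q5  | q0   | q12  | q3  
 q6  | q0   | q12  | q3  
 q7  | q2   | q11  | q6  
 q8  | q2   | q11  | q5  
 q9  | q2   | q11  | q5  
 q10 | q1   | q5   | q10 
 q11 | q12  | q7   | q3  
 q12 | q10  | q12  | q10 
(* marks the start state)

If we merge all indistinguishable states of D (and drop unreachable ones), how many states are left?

Reachable states from the start: {q0,q1,q2,q3,q4,q5,q6,q7,q8,q10,q11,q12}. Unreachable: {q9} — drop them.
Initial partition by acceptance: {q5,q6} | {q0,q1,q2,q3,q4,q7,q8,q10,q11,q12}.
On input 0, block {q0,q1,q2,q3,q4,q7,q8,q10,q11,q12} splits into {q0,q2,q3,q4,q7,q8,q10,q11,q12} and {q1}.
Refine {q0,q2,q3,q4,q7,q8,q10,q11,q12} on symbol 0: members go to different blocks, giving {q0,q2,q3,q4,q7,q8,q11,q12} and {q10}.
Split {q0,q2,q3,q4,q7,q8,q11,q12} by δ(·,0) → {q0,q2,q3,q4,q7,q8,q11} and {q12}.
On input 0, block {q0,q2,q3,q4,q7,q8,q11} splits into {q3,q4,q7,q8} and {q0,q2,q11}.
Refine {q3,q4,q7,q8} on symbol 0: members go to different blocks, giving {q4,q7,q8} and {q3}.
Refine {q0,q2,q11} on symbol 1: members go to different blocks, giving {q0,q11} and {q2}.
Stable partition: {q5,q6} | {q4,q7,q8} | {q1} | {q10} | {q12} | {q0,q11} | {q3} | {q2} — 8 equivalence classes.

8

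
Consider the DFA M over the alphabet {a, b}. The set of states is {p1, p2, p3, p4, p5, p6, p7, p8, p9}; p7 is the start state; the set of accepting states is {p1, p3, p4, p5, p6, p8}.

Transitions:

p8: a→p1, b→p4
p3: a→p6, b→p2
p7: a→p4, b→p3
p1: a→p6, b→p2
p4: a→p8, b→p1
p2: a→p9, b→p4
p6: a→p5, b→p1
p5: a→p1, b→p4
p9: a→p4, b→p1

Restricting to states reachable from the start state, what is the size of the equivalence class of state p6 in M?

Initial partition by acceptance: {p1,p3,p4,p5,p6,p8} | {p2,p7,p9}.
Split {p1,p3,p4,p5,p6,p8} by δ(·,b) → {p4,p5,p6,p8} and {p1,p3}.
Refine {p4,p5,p6,p8} on symbol a: members go to different blocks, giving {p4,p6} and {p5,p8}.
Refine {p2,p7,p9} on symbol a: members go to different blocks, giving {p7,p9} and {p2}.
Stable partition: {p4,p6} | {p7,p9} | {p1,p3} | {p5,p8} | {p2} — 5 equivalence classes.
State p6 belongs to the block {p4,p6}, which has 2 states.

2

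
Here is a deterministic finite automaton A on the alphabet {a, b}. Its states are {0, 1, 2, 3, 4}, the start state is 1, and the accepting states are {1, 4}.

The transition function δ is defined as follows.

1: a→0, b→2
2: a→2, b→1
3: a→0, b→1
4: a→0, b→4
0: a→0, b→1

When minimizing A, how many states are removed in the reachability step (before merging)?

No path from 1 leads to 3, 4; the other 3 states are all reachable.

2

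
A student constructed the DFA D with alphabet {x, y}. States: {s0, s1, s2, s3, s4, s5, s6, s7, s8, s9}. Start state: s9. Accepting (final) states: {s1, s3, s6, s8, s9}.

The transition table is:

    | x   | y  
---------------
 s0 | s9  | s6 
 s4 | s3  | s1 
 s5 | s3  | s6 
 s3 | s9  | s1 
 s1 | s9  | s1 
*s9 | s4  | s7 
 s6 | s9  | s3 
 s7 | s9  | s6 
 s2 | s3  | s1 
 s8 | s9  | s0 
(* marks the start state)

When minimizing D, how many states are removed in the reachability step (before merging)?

No path from s9 leads to s0, s2, s5, s8; the other 6 states are all reachable.

4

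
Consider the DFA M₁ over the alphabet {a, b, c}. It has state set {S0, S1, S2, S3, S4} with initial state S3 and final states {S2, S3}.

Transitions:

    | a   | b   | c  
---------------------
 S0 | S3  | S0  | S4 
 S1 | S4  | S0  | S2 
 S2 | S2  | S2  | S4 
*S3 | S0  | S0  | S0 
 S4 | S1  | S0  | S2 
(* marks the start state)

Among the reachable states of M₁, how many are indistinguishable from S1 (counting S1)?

All states are reachable from the start state.
Initial partition by acceptance: {S2,S3} | {S0,S1,S4}.
Refine {S2,S3} on symbol a: members go to different blocks, giving {S2} and {S3}.
Refine {S0,S1,S4} on symbol a: members go to different blocks, giving {S1,S4} and {S0}.
Stable partition: {S2} | {S1,S4} | {S3} | {S0} — 4 equivalence classes.
The equivalence class containing S1 is {S1,S4}, of size 2.

2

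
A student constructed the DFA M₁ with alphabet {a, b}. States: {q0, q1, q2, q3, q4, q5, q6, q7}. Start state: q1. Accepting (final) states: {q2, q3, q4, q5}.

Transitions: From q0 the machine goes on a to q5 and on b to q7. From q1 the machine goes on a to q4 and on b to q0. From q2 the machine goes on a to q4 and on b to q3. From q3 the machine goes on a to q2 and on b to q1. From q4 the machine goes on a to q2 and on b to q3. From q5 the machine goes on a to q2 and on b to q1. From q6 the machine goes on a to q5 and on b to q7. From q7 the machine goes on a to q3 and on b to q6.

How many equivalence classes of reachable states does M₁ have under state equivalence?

All states are reachable from the start state.
P0 = {q2,q3,q4,q5} | {q0,q1,q6,q7}.
On input b, block {q2,q3,q4,q5} splits into {q2,q4} and {q3,q5}.
On input a, block {q0,q1,q6,q7} splits into {q0,q6,q7} and {q1}.
Stable partition: {q2,q4} | {q0,q6,q7} | {q3,q5} | {q1} — 4 equivalence classes.

4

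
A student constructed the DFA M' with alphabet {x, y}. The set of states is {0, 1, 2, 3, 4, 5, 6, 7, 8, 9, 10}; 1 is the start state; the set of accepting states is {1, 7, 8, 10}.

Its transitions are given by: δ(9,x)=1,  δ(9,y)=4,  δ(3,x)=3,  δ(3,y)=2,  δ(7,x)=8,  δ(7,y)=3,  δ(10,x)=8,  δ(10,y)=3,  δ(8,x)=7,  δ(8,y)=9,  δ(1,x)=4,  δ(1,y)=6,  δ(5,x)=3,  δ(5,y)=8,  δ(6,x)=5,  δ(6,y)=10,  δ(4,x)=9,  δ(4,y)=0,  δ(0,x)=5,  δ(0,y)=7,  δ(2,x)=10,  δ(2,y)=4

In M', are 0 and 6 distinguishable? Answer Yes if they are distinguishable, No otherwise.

P0 = {1,7,8,10} | {0,2,3,4,5,6,9}.
Refine {1,7,8,10} on symbol x: members go to different blocks, giving {7,8,10} and {1}.
Refine {0,2,3,4,5,6,9} on symbol x: members go to different blocks, giving {0,3,4,5,6} and {2} and {9}.
On input y, block {7,8,10} splits into {7,10} and {8}.
On input x, block {0,3,4,5,6} splits into {0,3,5,6} and {4}.
Refine {0,3,5,6} on symbol y: members go to different blocks, giving {0,6} and {3} and {5}.
No further refinement is possible. Final partition (9 blocks): {7,10} | {0,6} | {1} | {2} | {9} | {8} | {4} | {3} | {5}.
0 and 6 lie in the same block of the stable partition, so they are equivalent — no string distinguishes them.

No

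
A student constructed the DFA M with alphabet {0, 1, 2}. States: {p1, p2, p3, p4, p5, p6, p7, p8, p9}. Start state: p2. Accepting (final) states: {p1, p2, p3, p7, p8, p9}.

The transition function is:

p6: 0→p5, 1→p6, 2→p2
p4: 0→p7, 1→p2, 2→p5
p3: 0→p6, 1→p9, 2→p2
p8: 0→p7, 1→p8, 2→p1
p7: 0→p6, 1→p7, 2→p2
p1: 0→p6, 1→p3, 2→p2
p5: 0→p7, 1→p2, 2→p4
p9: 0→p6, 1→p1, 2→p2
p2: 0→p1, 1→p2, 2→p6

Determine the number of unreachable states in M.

1

No path from p2 leads to p8; the other 8 states are all reachable.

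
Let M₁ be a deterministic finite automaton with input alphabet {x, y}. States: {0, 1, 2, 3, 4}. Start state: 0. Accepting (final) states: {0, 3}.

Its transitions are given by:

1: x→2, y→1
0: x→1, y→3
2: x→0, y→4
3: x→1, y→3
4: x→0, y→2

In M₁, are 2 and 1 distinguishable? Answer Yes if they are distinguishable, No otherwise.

All states are reachable from the start state.
Start with accepting vs non-accepting: {0,3} | {1,2,4}.
Refine {1,2,4} on symbol x: members go to different blocks, giving {2,4} and {1}.
Stable partition: {0,3} | {2,4} | {1} — 3 equivalence classes.
2 and 1 end up in different blocks, so they are distinguishable. For instance, the string 'x' is accepted from only 2.

Yes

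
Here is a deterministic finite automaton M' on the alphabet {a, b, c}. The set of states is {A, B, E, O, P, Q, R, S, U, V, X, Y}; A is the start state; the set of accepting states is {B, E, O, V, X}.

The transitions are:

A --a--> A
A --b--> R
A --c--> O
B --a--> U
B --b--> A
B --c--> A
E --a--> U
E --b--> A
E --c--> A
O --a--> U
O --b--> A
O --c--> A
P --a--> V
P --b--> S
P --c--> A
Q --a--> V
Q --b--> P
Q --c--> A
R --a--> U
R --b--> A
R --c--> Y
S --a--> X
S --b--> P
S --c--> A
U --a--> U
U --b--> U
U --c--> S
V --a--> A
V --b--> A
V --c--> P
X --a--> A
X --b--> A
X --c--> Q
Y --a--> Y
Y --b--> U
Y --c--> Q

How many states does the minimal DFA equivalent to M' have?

6

First remove the unreachable states {B,E}; 10 states remain.
P0 = {O,V,X} | {A,P,Q,R,S,U,Y}.
Refine {A,P,Q,R,S,U,Y} on symbol a: members go to different blocks, giving {A,R,U,Y} and {P,Q,S}.
Refine {O,V,X} on symbol c: members go to different blocks, giving {V,X} and {O}.
On input c, block {A,R,U,Y} splits into {U,Y} and {R} and {A}.
The partition is now stable with 6 blocks: {V,X} | {U,Y} | {P,Q,S} | {O} | {R} | {A}.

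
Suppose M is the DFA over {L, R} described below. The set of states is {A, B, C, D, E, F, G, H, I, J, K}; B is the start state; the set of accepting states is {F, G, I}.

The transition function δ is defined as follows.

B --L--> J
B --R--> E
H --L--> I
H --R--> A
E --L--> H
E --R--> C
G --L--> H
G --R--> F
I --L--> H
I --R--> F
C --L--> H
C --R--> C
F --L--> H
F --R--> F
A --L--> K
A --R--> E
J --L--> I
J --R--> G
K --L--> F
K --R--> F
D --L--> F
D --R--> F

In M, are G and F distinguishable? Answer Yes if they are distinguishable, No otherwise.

No

First remove the unreachable states {D}; 10 states remain.
Initial partition by acceptance: {F,G,I} | {A,B,C,E,H,J,K}.
On input L, block {A,B,C,E,H,J,K} splits into {A,B,C,E} and {H,J,K}.
Refine {H,J,K} on symbol R: members go to different blocks, giving {J,K} and {H}.
On input L, block {A,B,C,E} splits into {A,B} and {C,E}.
The partition is now stable with 5 blocks: {F,G,I} | {A,B} | {J,K} | {H} | {C,E}.
G and F lie in the same block of the stable partition, so they are equivalent — no string distinguishes them.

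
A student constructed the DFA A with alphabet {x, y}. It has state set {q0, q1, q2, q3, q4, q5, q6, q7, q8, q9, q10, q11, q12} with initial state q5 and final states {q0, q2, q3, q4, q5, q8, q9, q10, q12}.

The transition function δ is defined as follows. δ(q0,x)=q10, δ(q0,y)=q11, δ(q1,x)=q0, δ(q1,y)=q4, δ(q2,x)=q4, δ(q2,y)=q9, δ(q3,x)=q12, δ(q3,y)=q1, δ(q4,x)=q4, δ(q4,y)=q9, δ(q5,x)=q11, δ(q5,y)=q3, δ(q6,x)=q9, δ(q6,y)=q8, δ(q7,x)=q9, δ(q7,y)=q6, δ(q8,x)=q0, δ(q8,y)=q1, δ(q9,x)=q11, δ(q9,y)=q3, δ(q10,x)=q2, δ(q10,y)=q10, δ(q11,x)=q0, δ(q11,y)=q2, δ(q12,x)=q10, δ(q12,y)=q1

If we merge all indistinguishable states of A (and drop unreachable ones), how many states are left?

6

First remove the unreachable states {q6,q7,q8}; 10 states remain.
Initial partition by acceptance: {q0,q2,q3,q4,q5,q9,q10,q12} | {q1,q11}.
Split {q0,q2,q3,q4,q5,q9,q10,q12} by δ(·,x) → {q0,q2,q3,q4,q10,q12} and {q5,q9}.
Split {q0,q2,q3,q4,q10,q12} by δ(·,y) → {q0,q3,q12} and {q2,q4} and {q10}.
Split {q0,q3,q12} by δ(·,x) → {q0,q12} and {q3}.
Stable partition: {q0,q12} | {q1,q11} | {q5,q9} | {q2,q4} | {q10} | {q3} — 6 equivalence classes.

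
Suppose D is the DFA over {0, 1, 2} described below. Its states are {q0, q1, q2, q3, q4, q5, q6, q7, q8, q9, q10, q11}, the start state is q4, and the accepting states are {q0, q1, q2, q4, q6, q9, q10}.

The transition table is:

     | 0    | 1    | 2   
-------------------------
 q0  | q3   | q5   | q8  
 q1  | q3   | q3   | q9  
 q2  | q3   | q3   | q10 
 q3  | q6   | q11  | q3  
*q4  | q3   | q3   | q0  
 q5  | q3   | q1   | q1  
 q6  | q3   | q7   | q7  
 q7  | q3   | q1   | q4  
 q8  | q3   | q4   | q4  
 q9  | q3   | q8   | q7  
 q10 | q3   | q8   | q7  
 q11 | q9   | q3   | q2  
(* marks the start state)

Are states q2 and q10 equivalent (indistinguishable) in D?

Start with accepting vs non-accepting: {q0,q1,q2,q4,q6,q9,q10} | {q3,q5,q7,q8,q11}.
Split {q0,q1,q2,q4,q6,q9,q10} by δ(·,2) → {q0,q6,q9,q10} and {q1,q2,q4}.
Split {q3,q5,q7,q8,q11} by δ(·,0) → {q5,q7,q8} and {q3,q11}.
On input 2, block {q3,q11} splits into {q3} and {q11}.
Stable partition: {q0,q6,q9,q10} | {q5,q7,q8} | {q1,q2,q4} | {q3} | {q11} — 5 equivalence classes.
q2 and q10 end up in different blocks, so they are distinguishable. For instance, the string '2' is accepted from only q2.

No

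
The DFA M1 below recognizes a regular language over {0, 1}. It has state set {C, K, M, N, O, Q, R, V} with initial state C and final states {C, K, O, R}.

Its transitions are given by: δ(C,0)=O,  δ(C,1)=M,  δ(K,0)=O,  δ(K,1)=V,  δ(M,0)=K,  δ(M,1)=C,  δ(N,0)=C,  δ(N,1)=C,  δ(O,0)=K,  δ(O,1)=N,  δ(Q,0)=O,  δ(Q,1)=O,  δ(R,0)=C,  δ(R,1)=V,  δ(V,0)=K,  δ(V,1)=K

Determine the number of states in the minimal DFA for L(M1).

Reachable states from the start: {C,K,M,N,O,V}. Unreachable: {Q,R} — drop them.
Start with accepting vs non-accepting: {C,K,O} | {M,N,V}.
No further refinement is possible. Final partition (2 blocks): {C,K,O} | {M,N,V}.

2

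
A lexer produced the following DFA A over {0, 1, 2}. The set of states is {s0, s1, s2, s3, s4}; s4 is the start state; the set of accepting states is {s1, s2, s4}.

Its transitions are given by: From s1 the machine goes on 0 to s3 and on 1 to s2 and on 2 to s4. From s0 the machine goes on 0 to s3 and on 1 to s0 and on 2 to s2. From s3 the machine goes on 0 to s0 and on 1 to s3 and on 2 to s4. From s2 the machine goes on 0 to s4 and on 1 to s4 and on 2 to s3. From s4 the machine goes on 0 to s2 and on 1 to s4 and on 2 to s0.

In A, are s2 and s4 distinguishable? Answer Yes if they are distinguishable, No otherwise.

No

States {s1} cannot be reached from the start state, so discard them.
P0 = {s2,s4} | {s0,s3}.
The partition is now stable with 2 blocks: {s2,s4} | {s0,s3}.
s2 and s4 lie in the same block of the stable partition, so they are equivalent — no string distinguishes them.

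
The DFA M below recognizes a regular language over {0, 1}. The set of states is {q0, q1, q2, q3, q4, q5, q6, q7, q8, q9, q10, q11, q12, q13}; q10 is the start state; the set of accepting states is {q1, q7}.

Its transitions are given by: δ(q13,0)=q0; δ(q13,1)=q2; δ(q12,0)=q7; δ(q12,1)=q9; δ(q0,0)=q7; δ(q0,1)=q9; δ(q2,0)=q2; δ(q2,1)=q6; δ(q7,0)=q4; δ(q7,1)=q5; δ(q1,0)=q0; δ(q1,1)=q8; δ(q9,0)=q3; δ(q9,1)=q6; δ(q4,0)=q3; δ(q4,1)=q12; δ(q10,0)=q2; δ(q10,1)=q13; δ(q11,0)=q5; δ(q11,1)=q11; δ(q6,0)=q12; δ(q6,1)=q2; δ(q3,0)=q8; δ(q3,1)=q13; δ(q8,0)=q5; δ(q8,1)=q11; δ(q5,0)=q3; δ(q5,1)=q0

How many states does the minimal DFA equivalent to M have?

States {q1} cannot be reached from the start state, so discard them.
Start with accepting vs non-accepting: {q7} | {q0,q2,q3,q4,q5,q6,q8,q9,q10,q11,q12,q13}.
Refine {q0,q2,q3,q4,q5,q6,q8,q9,q10,q11,q12,q13} on symbol 0: members go to different blocks, giving {q2,q3,q4,q5,q6,q8,q9,q10,q11,q13} and {q0,q12}.
Split {q2,q3,q4,q5,q6,q8,q9,q10,q11,q13} by δ(·,0) → {q2,q3,q4,q5,q8,q9,q10,q11} and {q6,q13}.
Split {q2,q3,q4,q5,q8,q9,q10,q11} by δ(·,1) → {q2,q3,q9,q10} and {q4,q5} and {q8,q11}.
Refine {q2,q3,q9,q10} on symbol 0: members go to different blocks, giving {q2,q9,q10} and {q3}.
On input 0, block {q2,q9,q10} splits into {q2,q10} and {q9}.
No further refinement is possible. Final partition (8 blocks): {q7} | {q2,q10} | {q0,q12} | {q6,q13} | {q4,q5} | {q8,q11} | {q3} | {q9}.

8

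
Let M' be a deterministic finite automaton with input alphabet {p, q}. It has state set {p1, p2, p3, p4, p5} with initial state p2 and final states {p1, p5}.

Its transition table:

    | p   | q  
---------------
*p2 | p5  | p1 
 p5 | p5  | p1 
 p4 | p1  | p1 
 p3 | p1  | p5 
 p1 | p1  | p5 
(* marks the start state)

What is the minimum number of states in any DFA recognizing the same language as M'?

First remove the unreachable states {p3,p4}; 3 states remain.
P0 = {p1,p5} | {p2}.
The partition is now stable with 2 blocks: {p1,p5} | {p2}.

2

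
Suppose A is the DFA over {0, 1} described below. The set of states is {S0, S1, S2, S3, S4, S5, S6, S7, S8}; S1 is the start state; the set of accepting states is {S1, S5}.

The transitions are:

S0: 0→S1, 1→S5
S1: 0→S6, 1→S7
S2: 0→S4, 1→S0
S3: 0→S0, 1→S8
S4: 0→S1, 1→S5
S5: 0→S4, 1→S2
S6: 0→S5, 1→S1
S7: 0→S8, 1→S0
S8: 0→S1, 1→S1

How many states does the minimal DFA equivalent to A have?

Reachable states from the start: {S0,S1,S2,S4,S5,S6,S7,S8}. Unreachable: {S3} — drop them.
Initial partition by acceptance: {S1,S5} | {S0,S2,S4,S6,S7,S8}.
Split {S0,S2,S4,S6,S7,S8} by δ(·,0) → {S0,S4,S6,S8} and {S2,S7}.
Stable partition: {S1,S5} | {S0,S4,S6,S8} | {S2,S7} — 3 equivalence classes.

3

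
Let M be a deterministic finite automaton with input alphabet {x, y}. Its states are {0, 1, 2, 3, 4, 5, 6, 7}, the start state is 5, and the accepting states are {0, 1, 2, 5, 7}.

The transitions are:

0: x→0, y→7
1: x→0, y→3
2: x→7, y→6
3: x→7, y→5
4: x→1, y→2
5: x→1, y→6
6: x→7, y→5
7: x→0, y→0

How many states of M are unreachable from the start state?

BFS from 5 reaches {0, 1, 3, 5, 6, 7}; the 2 state(s) 2, 4 are never visited.

2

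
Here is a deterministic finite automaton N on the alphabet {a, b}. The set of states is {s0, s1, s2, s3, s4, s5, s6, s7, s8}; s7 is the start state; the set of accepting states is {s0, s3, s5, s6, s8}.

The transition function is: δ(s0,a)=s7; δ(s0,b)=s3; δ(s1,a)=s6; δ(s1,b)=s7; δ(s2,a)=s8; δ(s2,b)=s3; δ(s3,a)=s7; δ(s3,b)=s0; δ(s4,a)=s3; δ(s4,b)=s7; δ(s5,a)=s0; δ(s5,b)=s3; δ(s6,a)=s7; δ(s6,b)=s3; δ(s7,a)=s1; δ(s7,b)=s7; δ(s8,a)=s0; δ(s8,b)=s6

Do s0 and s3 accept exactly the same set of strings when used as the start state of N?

Yes

First remove the unreachable states {s2,s4,s5,s8}; 5 states remain.
Start with accepting vs non-accepting: {s0,s3,s6} | {s1,s7}.
Refine {s1,s7} on symbol a: members go to different blocks, giving {s1} and {s7}.
Stable partition: {s0,s3,s6} | {s1} | {s7} — 3 equivalence classes.
s0 and s3 lie in the same block of the stable partition, so they are equivalent — no string distinguishes them.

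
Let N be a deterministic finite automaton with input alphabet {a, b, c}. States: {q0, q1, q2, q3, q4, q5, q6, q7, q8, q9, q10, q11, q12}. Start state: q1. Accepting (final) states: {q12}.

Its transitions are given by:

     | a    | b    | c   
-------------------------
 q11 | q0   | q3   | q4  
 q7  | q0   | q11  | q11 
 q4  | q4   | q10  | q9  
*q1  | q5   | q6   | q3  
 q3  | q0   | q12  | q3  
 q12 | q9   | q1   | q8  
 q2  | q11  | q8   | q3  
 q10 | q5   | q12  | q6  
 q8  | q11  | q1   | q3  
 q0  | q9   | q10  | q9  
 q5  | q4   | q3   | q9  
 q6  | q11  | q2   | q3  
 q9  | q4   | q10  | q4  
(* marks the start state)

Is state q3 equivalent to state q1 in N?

No

First remove the unreachable states {q7}; 12 states remain.
Initial partition by acceptance: {q12} | {q0,q1,q2,q3,q4,q5,q6,q8,q9,q10,q11}.
On input b, block {q0,q1,q2,q3,q4,q5,q6,q8,q9,q10,q11} splits into {q0,q1,q2,q4,q5,q6,q8,q9,q11} and {q3,q10}.
On input b, block {q0,q1,q2,q4,q5,q6,q8,q9,q11} splits into {q0,q4,q5,q9,q11} and {q1,q2,q6,q8}.
On input c, block {q3,q10} splits into {q3} and {q10}.
On input b, block {q0,q4,q5,q9,q11} splits into {q0,q4,q9} and {q5,q11}.
No further refinement is possible. Final partition (6 blocks): {q12} | {q0,q4,q9} | {q3} | {q1,q2,q6,q8} | {q10} | {q5,q11}.
q3 and q1 end up in different blocks, so they are distinguishable. For instance, the string 'b' is accepted from only q3.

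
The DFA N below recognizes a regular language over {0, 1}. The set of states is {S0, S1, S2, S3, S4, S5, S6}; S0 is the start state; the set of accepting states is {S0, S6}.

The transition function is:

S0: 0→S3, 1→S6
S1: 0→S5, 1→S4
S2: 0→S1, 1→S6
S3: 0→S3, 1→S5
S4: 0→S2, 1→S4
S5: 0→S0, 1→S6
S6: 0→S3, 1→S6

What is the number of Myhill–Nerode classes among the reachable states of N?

First remove the unreachable states {S1,S2,S4}; 4 states remain.
Start with accepting vs non-accepting: {S0,S6} | {S3,S5}.
Split {S3,S5} by δ(·,0) → {S3} and {S5}.
No further refinement is possible. Final partition (3 blocks): {S0,S6} | {S3} | {S5}.

3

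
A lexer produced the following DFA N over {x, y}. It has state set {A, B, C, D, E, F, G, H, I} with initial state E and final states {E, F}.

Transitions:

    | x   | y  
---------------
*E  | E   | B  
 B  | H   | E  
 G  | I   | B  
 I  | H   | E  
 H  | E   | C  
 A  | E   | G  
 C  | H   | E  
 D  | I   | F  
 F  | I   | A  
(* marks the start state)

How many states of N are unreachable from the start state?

5

Starting at E and following transitions, the reachable set is {B, C, E, H}. That leaves A, D, F, G, I unreachable — 5 in total.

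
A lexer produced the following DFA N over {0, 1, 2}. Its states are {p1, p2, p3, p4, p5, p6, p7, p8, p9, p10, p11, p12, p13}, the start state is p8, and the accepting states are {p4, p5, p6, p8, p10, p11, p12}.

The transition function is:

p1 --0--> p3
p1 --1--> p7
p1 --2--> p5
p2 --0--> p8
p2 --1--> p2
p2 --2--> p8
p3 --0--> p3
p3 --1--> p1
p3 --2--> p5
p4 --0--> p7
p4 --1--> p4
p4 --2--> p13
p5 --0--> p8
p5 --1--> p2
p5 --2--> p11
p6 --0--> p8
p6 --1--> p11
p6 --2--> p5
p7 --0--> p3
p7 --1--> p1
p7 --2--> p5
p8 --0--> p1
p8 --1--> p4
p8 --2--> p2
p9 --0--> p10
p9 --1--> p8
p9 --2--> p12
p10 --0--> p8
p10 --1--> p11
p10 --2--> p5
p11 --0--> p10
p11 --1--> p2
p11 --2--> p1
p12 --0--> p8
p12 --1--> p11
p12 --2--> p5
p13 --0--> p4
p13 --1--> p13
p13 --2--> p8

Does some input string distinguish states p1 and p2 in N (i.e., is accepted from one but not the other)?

States {p6,p9,p12} cannot be reached from the start state, so discard them.
Initial partition by acceptance: {p4,p5,p8,p10,p11} | {p1,p2,p3,p7,p13}.
Split {p4,p5,p8,p10,p11} by δ(·,0) → {p5,p10,p11} and {p4,p8}.
Refine {p5,p10,p11} on symbol 0: members go to different blocks, giving {p5,p10} and {p11}.
On input 1, block {p5,p10} splits into {p5} and {p10}.
On input 0, block {p1,p2,p3,p7,p13} splits into {p1,p3,p7} and {p2,p13}.
No further refinement is possible. Final partition (6 blocks): {p5} | {p1,p3,p7} | {p4,p8} | {p11} | {p10} | {p2,p13}.
p1 and p2 end up in different blocks, so they are distinguishable. For instance, the string '0' is accepted from only p2.

Yes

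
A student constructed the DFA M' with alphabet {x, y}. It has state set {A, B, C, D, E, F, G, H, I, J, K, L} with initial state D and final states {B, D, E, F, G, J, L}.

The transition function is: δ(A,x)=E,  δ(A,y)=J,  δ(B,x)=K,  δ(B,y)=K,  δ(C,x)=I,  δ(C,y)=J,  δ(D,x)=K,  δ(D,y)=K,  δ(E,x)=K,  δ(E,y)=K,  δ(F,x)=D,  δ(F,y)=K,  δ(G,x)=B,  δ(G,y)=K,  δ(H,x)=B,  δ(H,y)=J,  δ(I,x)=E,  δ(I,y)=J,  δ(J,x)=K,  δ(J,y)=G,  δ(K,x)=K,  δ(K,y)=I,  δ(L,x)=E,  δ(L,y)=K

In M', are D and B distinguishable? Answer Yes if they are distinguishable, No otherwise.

No

States {A,C,F,H,L} cannot be reached from the start state, so discard them.
Initial partition by acceptance: {B,D,E,G,J} | {I,K}.
Split {B,D,E,G,J} by δ(·,x) → {B,D,E,J} and {G}.
Split {B,D,E,J} by δ(·,y) → {B,D,E} and {J}.
Refine {I,K} on symbol x: members go to different blocks, giving {I} and {K}.
The partition is now stable with 5 blocks: {B,D,E} | {I} | {G} | {J} | {K}.
D and B lie in the same block of the stable partition, so they are equivalent — no string distinguishes them.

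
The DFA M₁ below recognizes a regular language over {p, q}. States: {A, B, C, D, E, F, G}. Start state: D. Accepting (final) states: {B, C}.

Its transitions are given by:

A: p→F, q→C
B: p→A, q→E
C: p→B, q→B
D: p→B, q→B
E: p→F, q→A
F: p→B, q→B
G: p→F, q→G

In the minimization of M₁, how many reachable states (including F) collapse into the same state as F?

2

First remove the unreachable states {G}; 6 states remain.
Start with accepting vs non-accepting: {B,C} | {A,D,E,F}.
Split {B,C} by δ(·,p) → {B} and {C}.
On input p, block {A,D,E,F} splits into {A,E} and {D,F}.
Refine {A,E} on symbol q: members go to different blocks, giving {A} and {E}.
No further refinement is possible. Final partition (5 blocks): {B} | {A} | {C} | {D,F} | {E}.
State F belongs to the block {D,F}, which has 2 states.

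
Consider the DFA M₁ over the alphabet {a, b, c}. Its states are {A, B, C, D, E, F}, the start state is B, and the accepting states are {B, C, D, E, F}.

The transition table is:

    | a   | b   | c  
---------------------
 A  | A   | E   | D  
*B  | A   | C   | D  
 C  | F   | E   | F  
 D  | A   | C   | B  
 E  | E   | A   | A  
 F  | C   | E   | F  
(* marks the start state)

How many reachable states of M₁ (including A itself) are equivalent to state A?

All states are reachable from the start state.
Start with accepting vs non-accepting: {B,C,D,E,F} | {A}.
Split {B,C,D,E,F} by δ(·,a) → {C,E,F} and {B,D}.
On input b, block {C,E,F} splits into {C,F} and {E}.
Stable partition: {C,F} | {A} | {B,D} | {E} — 4 equivalence classes.
State A belongs to the block {A}, which has 1 states.

1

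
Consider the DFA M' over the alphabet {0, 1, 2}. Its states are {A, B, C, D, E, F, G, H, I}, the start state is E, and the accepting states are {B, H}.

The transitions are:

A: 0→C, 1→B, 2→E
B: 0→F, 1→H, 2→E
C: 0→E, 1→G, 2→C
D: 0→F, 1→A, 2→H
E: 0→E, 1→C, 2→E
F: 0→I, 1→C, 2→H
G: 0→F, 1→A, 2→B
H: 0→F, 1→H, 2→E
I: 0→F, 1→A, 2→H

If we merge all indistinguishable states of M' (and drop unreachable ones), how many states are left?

States {D} cannot be reached from the start state, so discard them.
P0 = {B,H} | {A,C,E,F,G,I}.
Split {A,C,E,F,G,I} by δ(·,1) → {C,E,F,G,I} and {A}.
Split {C,E,F,G,I} by δ(·,1) → {C,E,F} and {G,I}.
On input 0, block {C,E,F} splits into {C,E} and {F}.
On input 1, block {C,E} splits into {C} and {E}.
The partition is now stable with 6 blocks: {B,H} | {C} | {A} | {G,I} | {F} | {E}.

6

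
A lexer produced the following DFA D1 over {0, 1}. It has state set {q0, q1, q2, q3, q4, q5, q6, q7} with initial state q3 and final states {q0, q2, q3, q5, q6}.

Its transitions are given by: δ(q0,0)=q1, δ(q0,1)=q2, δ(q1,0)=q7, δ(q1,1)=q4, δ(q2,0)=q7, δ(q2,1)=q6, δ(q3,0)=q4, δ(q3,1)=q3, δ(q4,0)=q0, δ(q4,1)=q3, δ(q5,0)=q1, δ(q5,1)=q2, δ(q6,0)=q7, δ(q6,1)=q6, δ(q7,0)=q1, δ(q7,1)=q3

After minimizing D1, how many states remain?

Reachable states from the start: {q0,q1,q2,q3,q4,q6,q7}. Unreachable: {q5} — drop them.
Start with accepting vs non-accepting: {q0,q2,q3,q6} | {q1,q4,q7}.
On input 0, block {q1,q4,q7} splits into {q1,q7} and {q4}.
Refine {q0,q2,q3,q6} on symbol 0: members go to different blocks, giving {q0,q2,q6} and {q3}.
Refine {q1,q7} on symbol 1: members go to different blocks, giving {q1} and {q7}.
Split {q0,q2,q6} by δ(·,0) → {q2,q6} and {q0}.
The partition is now stable with 6 blocks: {q2,q6} | {q1} | {q4} | {q3} | {q7} | {q0}.

6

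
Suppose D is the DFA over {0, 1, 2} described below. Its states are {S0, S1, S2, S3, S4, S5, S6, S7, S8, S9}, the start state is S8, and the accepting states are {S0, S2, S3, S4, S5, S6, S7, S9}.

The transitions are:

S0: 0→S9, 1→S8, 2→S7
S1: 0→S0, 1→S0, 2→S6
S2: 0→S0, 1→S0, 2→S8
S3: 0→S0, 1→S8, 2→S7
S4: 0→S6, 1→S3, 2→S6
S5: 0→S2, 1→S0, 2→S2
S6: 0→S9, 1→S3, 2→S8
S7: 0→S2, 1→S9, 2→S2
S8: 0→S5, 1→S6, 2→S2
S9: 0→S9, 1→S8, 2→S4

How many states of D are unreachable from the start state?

1

BFS from S8 reaches {S0, S2, S3, S4, S5, S6, S7, S8, S9}; the 1 state(s) S1 are never visited.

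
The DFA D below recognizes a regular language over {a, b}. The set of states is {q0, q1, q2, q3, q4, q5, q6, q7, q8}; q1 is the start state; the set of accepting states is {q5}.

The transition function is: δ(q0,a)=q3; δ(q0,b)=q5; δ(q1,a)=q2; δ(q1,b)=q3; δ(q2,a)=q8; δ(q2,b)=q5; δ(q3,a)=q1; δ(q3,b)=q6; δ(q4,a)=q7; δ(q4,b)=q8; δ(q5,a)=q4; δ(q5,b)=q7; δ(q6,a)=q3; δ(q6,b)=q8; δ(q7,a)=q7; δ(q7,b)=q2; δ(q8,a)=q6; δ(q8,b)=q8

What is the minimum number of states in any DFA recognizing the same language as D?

Reachable states from the start: {q1,q2,q3,q4,q5,q6,q7,q8}. Unreachable: {q0} — drop them.
Initial partition by acceptance: {q5} | {q1,q2,q3,q4,q6,q7,q8}.
Split {q1,q2,q3,q4,q6,q7,q8} by δ(·,b) → {q1,q3,q4,q6,q7,q8} and {q2}.
Split {q1,q3,q4,q6,q7,q8} by δ(·,a) → {q3,q4,q6,q7,q8} and {q1}.
Refine {q3,q4,q6,q7,q8} on symbol a: members go to different blocks, giving {q4,q6,q7,q8} and {q3}.
Split {q4,q6,q7,q8} by δ(·,a) → {q4,q7,q8} and {q6}.
Split {q4,q7,q8} by δ(·,a) → {q4,q7} and {q8}.
Split {q4,q7} by δ(·,b) → {q4} and {q7}.
No further refinement is possible. Final partition (8 blocks): {q5} | {q4} | {q2} | {q1} | {q3} | {q6} | {q8} | {q7}.

8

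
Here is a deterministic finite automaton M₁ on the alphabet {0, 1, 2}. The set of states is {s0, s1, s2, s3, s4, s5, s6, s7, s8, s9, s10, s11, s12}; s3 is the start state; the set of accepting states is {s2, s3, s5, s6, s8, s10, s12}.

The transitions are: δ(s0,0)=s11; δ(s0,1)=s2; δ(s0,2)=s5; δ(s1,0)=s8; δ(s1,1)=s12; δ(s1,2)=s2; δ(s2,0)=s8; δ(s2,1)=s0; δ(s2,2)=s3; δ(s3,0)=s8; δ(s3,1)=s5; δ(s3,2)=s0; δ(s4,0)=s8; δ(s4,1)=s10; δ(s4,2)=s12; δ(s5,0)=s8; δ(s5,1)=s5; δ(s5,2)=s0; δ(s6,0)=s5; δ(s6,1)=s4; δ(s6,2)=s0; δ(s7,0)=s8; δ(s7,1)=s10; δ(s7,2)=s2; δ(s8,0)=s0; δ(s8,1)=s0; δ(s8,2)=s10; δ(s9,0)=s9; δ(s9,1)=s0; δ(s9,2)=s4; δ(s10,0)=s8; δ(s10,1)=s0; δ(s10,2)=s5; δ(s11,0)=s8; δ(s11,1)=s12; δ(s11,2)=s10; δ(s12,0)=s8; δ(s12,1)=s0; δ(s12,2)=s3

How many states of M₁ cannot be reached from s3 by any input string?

BFS from s3 reaches {s0, s2, s3, s5, s8, s10, s11, s12}; the 5 state(s) s1, s4, s6, s7, s9 are never visited.

5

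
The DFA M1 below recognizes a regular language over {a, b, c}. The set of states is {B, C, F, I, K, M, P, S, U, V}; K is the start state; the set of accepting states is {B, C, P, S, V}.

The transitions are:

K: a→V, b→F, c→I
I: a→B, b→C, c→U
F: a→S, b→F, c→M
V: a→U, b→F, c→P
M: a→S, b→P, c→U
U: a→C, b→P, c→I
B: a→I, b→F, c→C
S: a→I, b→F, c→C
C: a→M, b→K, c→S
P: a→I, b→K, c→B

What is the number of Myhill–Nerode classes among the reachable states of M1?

Every state is reachable, so we keep all 10.
Start with accepting vs non-accepting: {B,C,P,S,V} | {F,I,K,M,U}.
On input b, block {F,I,K,M,U} splits into {I,M,U} and {F,K}.
Stable partition: {B,C,P,S,V} | {I,M,U} | {F,K} — 3 equivalence classes.

3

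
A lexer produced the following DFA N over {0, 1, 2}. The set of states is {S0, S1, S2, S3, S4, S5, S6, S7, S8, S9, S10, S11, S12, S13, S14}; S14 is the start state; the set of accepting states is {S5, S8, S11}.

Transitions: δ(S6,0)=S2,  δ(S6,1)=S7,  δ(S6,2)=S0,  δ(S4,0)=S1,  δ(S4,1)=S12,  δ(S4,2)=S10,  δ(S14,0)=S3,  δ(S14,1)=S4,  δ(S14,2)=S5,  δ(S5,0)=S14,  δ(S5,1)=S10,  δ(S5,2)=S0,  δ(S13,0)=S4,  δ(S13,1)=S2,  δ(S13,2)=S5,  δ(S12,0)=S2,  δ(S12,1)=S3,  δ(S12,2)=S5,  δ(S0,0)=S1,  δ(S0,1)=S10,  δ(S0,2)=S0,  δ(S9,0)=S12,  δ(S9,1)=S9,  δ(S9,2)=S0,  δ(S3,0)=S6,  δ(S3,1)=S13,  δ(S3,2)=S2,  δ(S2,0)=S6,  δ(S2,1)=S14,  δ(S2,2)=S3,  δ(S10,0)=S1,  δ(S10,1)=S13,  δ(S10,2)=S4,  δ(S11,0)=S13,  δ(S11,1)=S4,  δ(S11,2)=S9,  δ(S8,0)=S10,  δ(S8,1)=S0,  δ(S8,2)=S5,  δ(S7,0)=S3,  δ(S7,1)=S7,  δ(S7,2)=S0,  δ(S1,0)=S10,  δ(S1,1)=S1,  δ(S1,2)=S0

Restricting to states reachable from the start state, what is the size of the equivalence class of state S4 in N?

Reachable states from the start: {S0,S1,S2,S3,S4,S5,S6,S7,S10,S12,S13,S14}. Unreachable: {S8,S9,S11} — drop them.
Start with accepting vs non-accepting: {S5} | {S0,S1,S2,S3,S4,S6,S7,S10,S12,S13,S14}.
Refine {S0,S1,S2,S3,S4,S6,S7,S10,S12,S13,S14} on symbol 2: members go to different blocks, giving {S0,S1,S2,S3,S4,S6,S7,S10} and {S12,S13,S14}.
Refine {S0,S1,S2,S3,S4,S6,S7,S10} on symbol 1: members go to different blocks, giving {S0,S1,S6,S7} and {S2,S3,S4,S10}.
On input 0, block {S0,S1,S6,S7} splits into {S1,S6,S7} and {S0}.
No further refinement is possible. Final partition (5 blocks): {S5} | {S1,S6,S7} | {S12,S13,S14} | {S2,S3,S4,S10} | {S0}.
The equivalence class containing S4 is {S2,S3,S4,S10}, of size 4.

4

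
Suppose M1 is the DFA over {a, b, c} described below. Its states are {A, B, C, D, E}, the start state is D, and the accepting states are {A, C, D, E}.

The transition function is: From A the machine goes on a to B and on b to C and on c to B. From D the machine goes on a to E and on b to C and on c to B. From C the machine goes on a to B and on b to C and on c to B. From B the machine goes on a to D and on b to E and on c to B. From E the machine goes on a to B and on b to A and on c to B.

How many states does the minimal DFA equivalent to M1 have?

P0 = {A,C,D,E} | {B}.
On input a, block {A,C,D,E} splits into {A,C,E} and {D}.
Stable partition: {A,C,E} | {B} | {D} — 3 equivalence classes.

3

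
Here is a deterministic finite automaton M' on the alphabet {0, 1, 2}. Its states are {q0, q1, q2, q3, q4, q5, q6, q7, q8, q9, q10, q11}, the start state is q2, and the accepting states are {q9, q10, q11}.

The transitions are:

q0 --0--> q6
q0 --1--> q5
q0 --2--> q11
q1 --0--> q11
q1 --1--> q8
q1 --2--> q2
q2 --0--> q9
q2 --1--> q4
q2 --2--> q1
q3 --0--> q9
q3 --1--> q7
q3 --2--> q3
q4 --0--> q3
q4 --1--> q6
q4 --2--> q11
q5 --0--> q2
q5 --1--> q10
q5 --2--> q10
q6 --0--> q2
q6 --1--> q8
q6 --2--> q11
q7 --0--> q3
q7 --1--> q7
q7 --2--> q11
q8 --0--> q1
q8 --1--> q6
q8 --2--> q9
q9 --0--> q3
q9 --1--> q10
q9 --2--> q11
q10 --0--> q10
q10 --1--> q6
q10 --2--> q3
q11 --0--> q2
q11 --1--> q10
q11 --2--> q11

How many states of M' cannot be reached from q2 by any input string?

BFS from q2 reaches {q1, q2, q3, q4, q6, q7, q8, q9, q10, q11}; the 2 state(s) q0, q5 are never visited.

2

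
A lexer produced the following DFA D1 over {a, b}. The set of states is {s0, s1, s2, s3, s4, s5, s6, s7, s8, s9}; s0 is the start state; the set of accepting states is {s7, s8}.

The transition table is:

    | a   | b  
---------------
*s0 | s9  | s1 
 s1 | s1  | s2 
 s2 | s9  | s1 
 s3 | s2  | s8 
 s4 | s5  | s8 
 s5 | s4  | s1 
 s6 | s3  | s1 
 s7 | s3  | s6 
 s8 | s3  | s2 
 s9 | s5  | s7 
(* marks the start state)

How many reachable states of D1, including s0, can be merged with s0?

All states are reachable from the start state.
P0 = {s7,s8} | {s0,s1,s2,s3,s4,s5,s6,s9}.
Refine {s0,s1,s2,s3,s4,s5,s6,s9} on symbol b: members go to different blocks, giving {s0,s1,s2,s5,s6} and {s3,s4,s9}.
Split {s0,s1,s2,s5,s6} by δ(·,a) → {s0,s2,s5,s6} and {s1}.
The partition is now stable with 4 blocks: {s7,s8} | {s0,s2,s5,s6} | {s3,s4,s9} | {s1}.
The equivalence class containing s0 is {s0,s2,s5,s6}, of size 4.

4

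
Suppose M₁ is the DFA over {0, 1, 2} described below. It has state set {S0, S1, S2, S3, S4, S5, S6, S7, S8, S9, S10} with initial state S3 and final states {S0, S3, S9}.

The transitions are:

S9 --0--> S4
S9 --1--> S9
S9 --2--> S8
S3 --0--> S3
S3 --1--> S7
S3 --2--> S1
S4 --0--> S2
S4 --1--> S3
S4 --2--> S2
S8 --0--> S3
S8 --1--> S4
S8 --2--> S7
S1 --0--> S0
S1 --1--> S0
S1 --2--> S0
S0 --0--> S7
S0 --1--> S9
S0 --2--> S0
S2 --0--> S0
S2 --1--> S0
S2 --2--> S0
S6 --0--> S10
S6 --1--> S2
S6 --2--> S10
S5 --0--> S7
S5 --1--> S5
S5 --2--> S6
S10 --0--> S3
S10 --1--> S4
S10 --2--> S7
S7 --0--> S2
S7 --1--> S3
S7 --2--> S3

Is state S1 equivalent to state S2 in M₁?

Reachable states from the start: {S0,S1,S2,S3,S4,S7,S8,S9}. Unreachable: {S5,S6,S10} — drop them.
P0 = {S0,S3,S9} | {S1,S2,S4,S7,S8}.
Split {S0,S3,S9} by δ(·,0) → {S0,S9} and {S3}.
Refine {S0,S9} on symbol 2: members go to different blocks, giving {S0} and {S9}.
Refine {S1,S2,S4,S7,S8} on symbol 0: members go to different blocks, giving {S1,S2} and {S4,S7} and {S8}.
On input 2, block {S4,S7} splits into {S4} and {S7}.
No further refinement is possible. Final partition (7 blocks): {S0} | {S1,S2} | {S3} | {S9} | {S4} | {S8} | {S7}.
S1 and S2 lie in the same block of the stable partition, so they are equivalent — no string distinguishes them.

Yes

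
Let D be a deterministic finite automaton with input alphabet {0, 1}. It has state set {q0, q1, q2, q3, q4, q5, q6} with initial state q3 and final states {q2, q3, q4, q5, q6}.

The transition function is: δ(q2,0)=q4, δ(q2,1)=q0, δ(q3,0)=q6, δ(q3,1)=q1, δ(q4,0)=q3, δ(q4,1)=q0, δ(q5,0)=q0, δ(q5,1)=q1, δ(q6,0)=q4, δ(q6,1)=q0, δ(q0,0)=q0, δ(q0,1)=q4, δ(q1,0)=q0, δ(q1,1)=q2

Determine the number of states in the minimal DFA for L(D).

Reachable states from the start: {q0,q1,q2,q3,q4,q6}. Unreachable: {q5} — drop them.
Initial partition by acceptance: {q2,q3,q4,q6} | {q0,q1}.
The partition is now stable with 2 blocks: {q2,q3,q4,q6} | {q0,q1}.

2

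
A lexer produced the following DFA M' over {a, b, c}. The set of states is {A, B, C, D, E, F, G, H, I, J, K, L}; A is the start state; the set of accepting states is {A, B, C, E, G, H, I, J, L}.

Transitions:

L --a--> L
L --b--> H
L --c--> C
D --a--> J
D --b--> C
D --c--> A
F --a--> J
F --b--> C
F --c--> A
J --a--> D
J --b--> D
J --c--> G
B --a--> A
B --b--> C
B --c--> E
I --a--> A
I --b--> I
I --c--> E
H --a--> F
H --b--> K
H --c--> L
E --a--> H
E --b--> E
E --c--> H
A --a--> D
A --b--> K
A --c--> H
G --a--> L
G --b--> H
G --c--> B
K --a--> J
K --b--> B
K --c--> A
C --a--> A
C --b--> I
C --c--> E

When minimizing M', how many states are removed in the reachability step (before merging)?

0

Exploring from A, all states are eventually visited, so none are unreachable.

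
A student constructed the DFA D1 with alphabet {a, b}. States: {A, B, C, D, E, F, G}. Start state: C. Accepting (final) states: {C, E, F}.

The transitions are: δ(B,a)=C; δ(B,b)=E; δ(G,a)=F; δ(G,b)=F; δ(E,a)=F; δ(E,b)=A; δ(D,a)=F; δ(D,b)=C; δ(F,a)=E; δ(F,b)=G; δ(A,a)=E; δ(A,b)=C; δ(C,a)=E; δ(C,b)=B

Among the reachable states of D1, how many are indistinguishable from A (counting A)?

First remove the unreachable states {D}; 6 states remain.
Start with accepting vs non-accepting: {C,E,F} | {A,B,G}.
Stable partition: {C,E,F} | {A,B,G} — 2 equivalence classes.
The equivalence class containing A is {A,B,G}, of size 3.

3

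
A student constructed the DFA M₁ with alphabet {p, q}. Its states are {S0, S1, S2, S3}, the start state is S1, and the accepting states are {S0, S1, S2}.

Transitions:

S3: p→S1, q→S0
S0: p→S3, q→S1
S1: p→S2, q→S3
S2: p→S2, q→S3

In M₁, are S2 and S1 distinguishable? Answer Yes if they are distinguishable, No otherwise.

Every state is reachable, so we keep all 4.
Initial partition by acceptance: {S0,S1,S2} | {S3}.
On input p, block {S0,S1,S2} splits into {S1,S2} and {S0}.
Stable partition: {S1,S2} | {S3} | {S0} — 3 equivalence classes.
S2 and S1 lie in the same block of the stable partition, so they are equivalent — no string distinguishes them.

No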